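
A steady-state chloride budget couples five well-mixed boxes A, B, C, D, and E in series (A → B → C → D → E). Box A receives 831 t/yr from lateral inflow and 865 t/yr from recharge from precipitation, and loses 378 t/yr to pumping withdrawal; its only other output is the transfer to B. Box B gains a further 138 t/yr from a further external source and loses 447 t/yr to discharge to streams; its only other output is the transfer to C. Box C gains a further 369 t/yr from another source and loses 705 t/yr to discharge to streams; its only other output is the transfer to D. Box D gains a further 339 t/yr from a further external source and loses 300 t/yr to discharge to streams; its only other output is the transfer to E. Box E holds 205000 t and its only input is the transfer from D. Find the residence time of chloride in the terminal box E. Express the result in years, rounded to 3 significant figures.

Box A: F(A→B) = (831 + 865) − 378 = 1318.0 t/yr.
Box B: F(B→C) = (1318.0 + 138) − 447 = 1009.0 t/yr.
Box C: F(C→D) = (1009.0 + 369) − 705 = 673.00 t/yr.
Box D: F(D→E) = (673.00 + 339) − 300 = 712.00 t/yr.
Box E throughput = its input = 712.00 t/yr; τ = 205000 / 712.00 = 287.9 yr.

288 yr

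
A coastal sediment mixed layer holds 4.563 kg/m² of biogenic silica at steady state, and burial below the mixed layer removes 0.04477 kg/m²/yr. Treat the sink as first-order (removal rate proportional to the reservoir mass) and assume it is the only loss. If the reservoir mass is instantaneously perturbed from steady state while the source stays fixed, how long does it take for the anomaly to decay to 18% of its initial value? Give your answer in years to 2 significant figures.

170 yr

For a linear reservoir the anomaly decays as exp(−t/τ) with τ = M/F = 4.563/0.04477 = 101.9 yr.
exp(−t/τ) = 0.18 ⇒ t = −τ ln(0.18) = 101.9 × 1.715 = 174.8 yr.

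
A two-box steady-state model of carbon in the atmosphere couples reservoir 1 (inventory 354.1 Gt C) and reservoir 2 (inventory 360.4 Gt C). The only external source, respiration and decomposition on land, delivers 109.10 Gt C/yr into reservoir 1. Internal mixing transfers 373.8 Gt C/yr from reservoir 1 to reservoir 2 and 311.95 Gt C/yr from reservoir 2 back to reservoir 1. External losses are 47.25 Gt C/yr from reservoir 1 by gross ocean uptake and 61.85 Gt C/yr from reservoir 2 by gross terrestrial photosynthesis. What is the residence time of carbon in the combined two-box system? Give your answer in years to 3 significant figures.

6.55 yr

Treat the two boxes together as one reservoir: the mixing fluxes between them are internal recycling, so τ = ΣM / Σ(external losses).
M_total = 354.1 + 360.4 = 714.50 Gt C.
ΣF_external_out = 47.25 + 61.85 = 109.10 Gt C/yr.
τ = M_total / ΣF_ext = 714.50 / 109.10 = 6.549 yr.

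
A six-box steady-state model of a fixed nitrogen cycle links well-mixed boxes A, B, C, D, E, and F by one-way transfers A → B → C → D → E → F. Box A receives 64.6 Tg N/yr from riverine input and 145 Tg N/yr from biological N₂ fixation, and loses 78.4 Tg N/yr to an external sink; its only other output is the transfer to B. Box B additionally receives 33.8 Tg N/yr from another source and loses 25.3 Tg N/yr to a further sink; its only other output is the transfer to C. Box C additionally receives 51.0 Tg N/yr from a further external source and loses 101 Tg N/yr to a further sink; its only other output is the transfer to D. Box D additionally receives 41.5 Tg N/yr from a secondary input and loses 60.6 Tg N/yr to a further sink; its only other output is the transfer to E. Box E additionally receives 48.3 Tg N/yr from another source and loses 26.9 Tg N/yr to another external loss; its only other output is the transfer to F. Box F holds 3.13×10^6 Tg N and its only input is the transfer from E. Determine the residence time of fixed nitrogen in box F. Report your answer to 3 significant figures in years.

Box A: F(A→B) = (64.6 + 145) − 78.4 = 131.20 Tg N/yr.
Box B: F(B→C) = (131.20 + 33.8) − 25.3 = 139.70 Tg N/yr.
Box C: F(C→D) = (139.70 + 51.0) − 101 = 89.700 Tg N/yr.
Box D: F(D→E) = (89.700 + 41.5) − 60.6 = 70.600 Tg N/yr.
Box E: F(E→F) = (70.600 + 48.3) − 26.9 = 92.000 Tg N/yr.
Box F throughput = its input = 92.000 Tg N/yr; τ = 3.13×10^6 / 92.000 = 34020 yr.

34000 yr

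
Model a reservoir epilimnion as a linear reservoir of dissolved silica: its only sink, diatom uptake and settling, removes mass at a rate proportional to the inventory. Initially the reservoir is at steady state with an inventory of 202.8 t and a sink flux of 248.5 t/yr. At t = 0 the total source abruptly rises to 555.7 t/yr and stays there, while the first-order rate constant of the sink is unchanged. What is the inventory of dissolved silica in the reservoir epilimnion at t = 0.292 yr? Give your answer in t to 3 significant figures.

Residence time τ = M₀/F₀ = 0.8161 yr. The eventual steady state is M_∞ = M₀·(F₁/F₀) = 202.8 × 555.7/248.5 = 453.50 t.
The anomaly ΔM(t) = M(t) − M_∞ decays as ΔM₀·e^(−t/τ) with ΔM₀ = 202.8 − 453.50 = −250.7 t.
At t = 0.292 yr, e^(−t/τ) = e^(−0.3578) = 0.6992, so ΔM = −175.3 t and M = 453.50 − 175.3 = 278.21 t.

278 t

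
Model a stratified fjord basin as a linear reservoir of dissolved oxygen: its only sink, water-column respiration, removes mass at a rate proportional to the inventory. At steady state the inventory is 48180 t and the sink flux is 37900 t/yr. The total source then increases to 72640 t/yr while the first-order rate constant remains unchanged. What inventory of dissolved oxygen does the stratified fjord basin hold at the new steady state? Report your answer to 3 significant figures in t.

92300 t

Rate constant k = F/M = 37900 / 48180 = 0.7866 yr⁻¹.
At the new steady state, source = k·M_new ⇒ M_new = 72640 / 0.7866 = 92340 t.
(Equivalently M_new = M × F_new/F_old = 48180 × 72640/37900.)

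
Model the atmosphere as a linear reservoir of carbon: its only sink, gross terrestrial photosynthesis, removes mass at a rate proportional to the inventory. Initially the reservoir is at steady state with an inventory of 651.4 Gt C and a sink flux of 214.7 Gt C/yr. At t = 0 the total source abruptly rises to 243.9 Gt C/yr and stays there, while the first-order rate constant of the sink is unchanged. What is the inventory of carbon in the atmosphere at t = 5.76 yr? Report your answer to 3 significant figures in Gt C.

727 Gt C

τ = M₀/F₀ = 651.4/214.7 = 3.034 yr; rate constant k = 1/τ.
New steady state M_∞ = F₁/k = F₁·τ = 243.9 × 3.034 = 739.99 Gt C.
M(t) = M_∞ + (M₀ − M_∞)·e^(−t/τ); t/τ = 5.76/3.034 = 1.898, so e^(−t/τ) = 0.1498.
M(t) = 739.99 − 88.59 × 0.1498 = 726.72 Gt C.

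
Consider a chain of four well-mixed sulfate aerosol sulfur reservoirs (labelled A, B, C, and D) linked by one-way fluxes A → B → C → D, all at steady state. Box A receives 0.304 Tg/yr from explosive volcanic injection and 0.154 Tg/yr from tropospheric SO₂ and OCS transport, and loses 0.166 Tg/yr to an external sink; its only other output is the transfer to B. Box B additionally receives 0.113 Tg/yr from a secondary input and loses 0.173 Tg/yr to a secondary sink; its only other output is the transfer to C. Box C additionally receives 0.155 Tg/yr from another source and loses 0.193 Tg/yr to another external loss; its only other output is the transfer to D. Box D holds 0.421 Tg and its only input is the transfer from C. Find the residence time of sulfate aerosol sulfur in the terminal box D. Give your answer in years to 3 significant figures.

2.17 yr

Box A: F(A→B) = (0.304 + 0.154) − 0.166 = 0.29200 Tg/yr.
Box B: F(B→C) = (0.29200 + 0.113) − 0.173 = 0.23200 Tg/yr.
Box C: F(C→D) = (0.23200 + 0.155) − 0.193 = 0.19400 Tg/yr.
Box D throughput = its input = 0.19400 Tg/yr; τ = 0.421 / 0.19400 = 2.170 yr.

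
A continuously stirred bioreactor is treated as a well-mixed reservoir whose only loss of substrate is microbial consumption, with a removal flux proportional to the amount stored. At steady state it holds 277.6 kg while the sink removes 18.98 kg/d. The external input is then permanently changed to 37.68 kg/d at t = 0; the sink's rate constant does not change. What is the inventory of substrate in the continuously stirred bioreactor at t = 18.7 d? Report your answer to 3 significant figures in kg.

τ = M₀/F₀ = 277.6/18.98 = 14.63 d; rate constant k = 1/τ.
New steady state M_∞ = F₁/k = F₁·τ = 37.68 × 14.63 = 551.10 kg.
M(t) = M_∞ + (M₀ − M_∞)·e^(−t/τ); t/τ = 18.7/14.63 = 1.279, so e^(−t/τ) = 0.2784.
M(t) = 551.10 − 273.5 × 0.2784 = 474.95 kg.

475 kg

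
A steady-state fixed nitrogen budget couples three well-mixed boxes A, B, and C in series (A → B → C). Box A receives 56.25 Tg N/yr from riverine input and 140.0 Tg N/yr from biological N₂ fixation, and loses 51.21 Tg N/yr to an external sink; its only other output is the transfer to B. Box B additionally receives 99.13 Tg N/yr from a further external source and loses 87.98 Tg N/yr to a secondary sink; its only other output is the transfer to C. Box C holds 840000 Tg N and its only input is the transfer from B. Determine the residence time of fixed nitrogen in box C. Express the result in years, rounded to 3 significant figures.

5380 yr

Box A: F(A→B) = (56.25 + 140.0) − 51.21 = 145.04 Tg N/yr.
Box B: F(B→C) = (145.04 + 99.13) − 87.98 = 156.19 Tg N/yr.
Box C throughput = its input = 156.19 Tg N/yr; τ = 840000 / 156.19 = 5378 yr.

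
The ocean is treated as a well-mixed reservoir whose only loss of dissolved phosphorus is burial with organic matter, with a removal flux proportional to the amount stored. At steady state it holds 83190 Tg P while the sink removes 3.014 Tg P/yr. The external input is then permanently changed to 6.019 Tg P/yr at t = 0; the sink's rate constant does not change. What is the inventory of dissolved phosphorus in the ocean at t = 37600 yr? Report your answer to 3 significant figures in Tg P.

The sink rate constant is k = F₀/M₀ = 3.014/83190 = 3.623×10^-5 yr⁻¹.
Solving dM/dt = F₁ − kM with M(0) = M₀ gives M(t) = F₁/k + (M₀ − F₁/k)·e^(−kt).
F₁/k = 6.019/3.623×10^-5 = 166130 Tg P; kt = 3.623×10^-5 × 37600 = 1.362, e^(−kt) = 0.2561.
M(37600) = 166130 + (83190 − 166130) × 0.2561 = 166130 − 21240 = 144890 Tg P.

145000 Tg P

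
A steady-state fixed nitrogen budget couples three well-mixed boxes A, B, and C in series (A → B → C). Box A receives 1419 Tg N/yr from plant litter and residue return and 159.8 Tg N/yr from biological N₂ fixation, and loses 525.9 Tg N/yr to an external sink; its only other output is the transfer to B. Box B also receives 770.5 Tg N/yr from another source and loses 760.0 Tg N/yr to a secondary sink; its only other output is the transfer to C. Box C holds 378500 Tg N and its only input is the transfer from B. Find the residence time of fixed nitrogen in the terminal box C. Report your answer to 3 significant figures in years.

356 yr

Box A: F(A→B) = (1419 + 159.8) − 525.9 = 1052.9 Tg N/yr.
Box B: F(B→C) = (1052.9 + 770.5) − 760.0 = 1063.4 Tg N/yr.
Box C throughput = its input = 1063.4 Tg N/yr; τ = 378500 / 1063.4 = 355.9 yr.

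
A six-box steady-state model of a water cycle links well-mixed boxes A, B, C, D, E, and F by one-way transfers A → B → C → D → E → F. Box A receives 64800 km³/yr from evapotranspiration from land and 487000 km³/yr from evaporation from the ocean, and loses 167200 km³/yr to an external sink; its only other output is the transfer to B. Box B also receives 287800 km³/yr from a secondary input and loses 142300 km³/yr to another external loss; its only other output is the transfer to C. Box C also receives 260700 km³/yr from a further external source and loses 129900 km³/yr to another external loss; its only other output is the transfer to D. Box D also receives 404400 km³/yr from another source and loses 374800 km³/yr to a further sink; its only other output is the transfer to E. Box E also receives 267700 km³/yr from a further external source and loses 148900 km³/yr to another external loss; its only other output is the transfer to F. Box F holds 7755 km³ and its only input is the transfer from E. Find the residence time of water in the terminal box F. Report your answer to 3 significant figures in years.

0.00958 yr

Box A: F(A→B) = (64800 + 487000) − 167200 = 384600 km³/yr.
Box B: F(B→C) = (384600 + 287800) − 142300 = 530100 km³/yr.
Box C: F(C→D) = (530100 + 260700) − 129900 = 660900 km³/yr.
Box D: F(D→E) = (660900 + 404400) − 374800 = 690500 km³/yr.
Box E: F(E→F) = (690500 + 267700) − 148900 = 809300 km³/yr.
Box F throughput = its input = 809300 km³/yr; τ = 7755 / 809300 = 0.009582 yr.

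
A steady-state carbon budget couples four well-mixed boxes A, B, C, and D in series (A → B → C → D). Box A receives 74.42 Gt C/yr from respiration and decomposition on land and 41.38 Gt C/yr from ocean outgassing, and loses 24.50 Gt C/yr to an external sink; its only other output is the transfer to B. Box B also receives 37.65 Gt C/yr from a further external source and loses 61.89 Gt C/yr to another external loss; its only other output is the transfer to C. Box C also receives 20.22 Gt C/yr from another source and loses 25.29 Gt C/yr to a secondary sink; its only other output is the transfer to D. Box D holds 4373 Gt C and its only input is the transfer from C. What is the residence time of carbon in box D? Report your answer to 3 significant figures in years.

Box A: F(A→B) = (74.42 + 41.38) − 24.50 = 91.300 Gt C/yr.
Box B: F(B→C) = (91.300 + 37.65) − 61.89 = 67.060 Gt C/yr.
Box C: F(C→D) = (67.060 + 20.22) − 25.29 = 61.990 Gt C/yr.
Box D throughput = its input = 61.990 Gt C/yr; τ = 4373 / 61.990 = 70.54 yr.

70.5 yr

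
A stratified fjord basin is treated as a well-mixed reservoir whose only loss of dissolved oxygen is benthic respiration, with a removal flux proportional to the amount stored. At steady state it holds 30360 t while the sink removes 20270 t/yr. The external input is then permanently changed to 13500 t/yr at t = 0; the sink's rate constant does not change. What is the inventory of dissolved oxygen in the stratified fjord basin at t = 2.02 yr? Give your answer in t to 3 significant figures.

22900 t

Residence time τ = M₀/F₀ = 1.498 yr. The eventual steady state is M_∞ = M₀·(F₁/F₀) = 30360 × 13500/20270 = 20220 t.
The anomaly ΔM(t) = M(t) − M_∞ decays as ΔM₀·e^(−t/τ) with ΔM₀ = 30360 − 20220 = 10140 t.
At t = 2.02 yr, e^(−t/τ) = e^(−1.349) = 0.2596, so ΔM = 2632 t and M = 20220 + 2632 = 22852 t.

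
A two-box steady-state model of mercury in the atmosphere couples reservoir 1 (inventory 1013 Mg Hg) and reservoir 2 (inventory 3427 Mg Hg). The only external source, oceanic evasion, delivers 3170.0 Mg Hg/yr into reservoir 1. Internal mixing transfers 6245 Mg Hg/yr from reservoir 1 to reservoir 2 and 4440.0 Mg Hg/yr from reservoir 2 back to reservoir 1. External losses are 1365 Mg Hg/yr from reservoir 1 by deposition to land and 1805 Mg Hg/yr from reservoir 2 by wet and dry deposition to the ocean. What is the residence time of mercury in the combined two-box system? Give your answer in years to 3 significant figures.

1.40 yr

For the system as a whole, the A↔B exchange is internal and contributes nothing to the throughput; only the external sinks remove mass.
M_total = 1013 + 3427 = 4440.0 Mg Hg.
ΣF_external_out = 1365 + 1805 = 3170.0 Mg Hg/yr.
τ = M_total / ΣF_ext = 4440.0 / 3170.0 = 1.401 yr.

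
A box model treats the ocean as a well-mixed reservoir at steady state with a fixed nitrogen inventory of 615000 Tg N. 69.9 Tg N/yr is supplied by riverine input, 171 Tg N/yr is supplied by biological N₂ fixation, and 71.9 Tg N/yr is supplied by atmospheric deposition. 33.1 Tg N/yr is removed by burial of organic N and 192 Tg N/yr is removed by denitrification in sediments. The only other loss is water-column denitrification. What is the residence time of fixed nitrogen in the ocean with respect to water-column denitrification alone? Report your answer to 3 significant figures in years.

At steady state ΣF_in = ΣF_out.
ΣF_in = 69.9 + 171 + 71.9 = 312.80 Tg N/yr.
Water-column denitrification flux = ΣF_in − (33.1 + 192) = 312.80 − 225.1 = 87.70 Tg N/yr.
τ = M / F = 615000 / 87.70 = 7013 yr.

7010 yr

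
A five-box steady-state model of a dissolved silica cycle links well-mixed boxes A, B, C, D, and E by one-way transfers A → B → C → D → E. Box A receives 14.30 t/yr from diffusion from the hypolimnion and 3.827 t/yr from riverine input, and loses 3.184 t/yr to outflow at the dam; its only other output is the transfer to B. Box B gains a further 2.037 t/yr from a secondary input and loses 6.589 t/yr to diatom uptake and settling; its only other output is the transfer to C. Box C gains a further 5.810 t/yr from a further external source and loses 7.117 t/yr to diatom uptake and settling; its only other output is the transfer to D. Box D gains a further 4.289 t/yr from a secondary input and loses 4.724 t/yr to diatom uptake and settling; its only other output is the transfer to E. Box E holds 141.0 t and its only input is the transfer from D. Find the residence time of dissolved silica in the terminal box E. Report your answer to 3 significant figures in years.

Box A: F(A→B) = (14.30 + 3.827) − 3.184 = 14.943 t/yr.
Box B: F(B→C) = (14.943 + 2.037) − 6.589 = 10.391 t/yr.
Box C: F(C→D) = (10.391 + 5.810) − 7.117 = 9.0840 t/yr.
Box D: F(D→E) = (9.0840 + 4.289) − 4.724 = 8.6490 t/yr.
Box E throughput = its input = 8.6490 t/yr; τ = 141.0 / 8.6490 = 16.30 yr.

16.3 yr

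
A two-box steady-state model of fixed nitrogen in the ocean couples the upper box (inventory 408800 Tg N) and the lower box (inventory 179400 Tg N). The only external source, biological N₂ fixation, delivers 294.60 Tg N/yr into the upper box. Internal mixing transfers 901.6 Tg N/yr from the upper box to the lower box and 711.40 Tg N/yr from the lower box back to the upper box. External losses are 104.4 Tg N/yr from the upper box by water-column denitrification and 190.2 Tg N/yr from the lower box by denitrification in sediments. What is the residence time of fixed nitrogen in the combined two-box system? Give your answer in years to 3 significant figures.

2000 yr

Treat the two boxes together as one reservoir: the mixing fluxes between them are internal recycling, so τ = ΣM / Σ(external losses).
M_total = 408800 + 179400 = 588200 Tg N.
ΣF_external_out = 104.4 + 190.2 = 294.60 Tg N/yr.
τ = M_total / ΣF_ext = 588200 / 294.60 = 1997 yr.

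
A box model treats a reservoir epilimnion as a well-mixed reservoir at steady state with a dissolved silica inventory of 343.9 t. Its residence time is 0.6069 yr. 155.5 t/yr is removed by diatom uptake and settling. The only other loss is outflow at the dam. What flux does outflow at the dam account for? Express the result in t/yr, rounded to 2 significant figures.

Total removal F = M/τ = 343.9 / 0.6069 = 566.7 t/yr.
Outflow at the dam = F − (155.5) = 566.7 − 155.5 = 411.2 t/yr.

410 t/yr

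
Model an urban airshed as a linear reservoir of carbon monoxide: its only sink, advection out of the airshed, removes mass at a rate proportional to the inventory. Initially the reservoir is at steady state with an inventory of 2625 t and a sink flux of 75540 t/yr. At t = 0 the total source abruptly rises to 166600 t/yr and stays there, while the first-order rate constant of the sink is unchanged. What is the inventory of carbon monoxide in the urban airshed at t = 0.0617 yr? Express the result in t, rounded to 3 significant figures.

The sink rate constant is k = F₀/M₀ = 75540/2625 = 28.78 yr⁻¹.
Solving dM/dt = F₁ − kM with M(0) = M₀ gives M(t) = F₁/k + (M₀ − F₁/k)·e^(−kt).
F₁/k = 166600/28.78 = 5789.3 t; kt = 28.78 × 0.0617 = 1.776, e^(−kt) = 0.1694.
M(0.0617) = 5789.3 + (2625 − 5789.3) × 0.1694 = 5789.3 − 536.0 = 5253.3 t.

5250 t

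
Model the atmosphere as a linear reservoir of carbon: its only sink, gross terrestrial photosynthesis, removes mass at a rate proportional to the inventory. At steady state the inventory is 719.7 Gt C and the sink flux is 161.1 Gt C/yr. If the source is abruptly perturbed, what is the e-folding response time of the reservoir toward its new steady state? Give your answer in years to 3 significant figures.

For a linear reservoir the response time equals the residence time τ = M/F.
τ = 719.7 / 161.1 = 4.467 yr.

4.47 yr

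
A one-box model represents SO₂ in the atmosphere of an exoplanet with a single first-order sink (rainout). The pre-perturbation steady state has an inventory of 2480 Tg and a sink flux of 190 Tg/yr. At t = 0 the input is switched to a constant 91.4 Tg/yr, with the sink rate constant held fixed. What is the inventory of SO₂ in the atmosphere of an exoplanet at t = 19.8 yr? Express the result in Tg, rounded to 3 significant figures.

τ = M₀/F₀ = 2480/190 = 13.05 yr; rate constant k = 1/τ.
New steady state M_∞ = F₁/k = F₁·τ = 91.4 × 13.05 = 1193.0 Tg.
M(t) = M_∞ + (M₀ − M_∞)·e^(−t/τ); t/τ = 19.8/13.05 = 1.517, so e^(−t/τ) = 0.2194.
M(t) = 1193.0 + 1287 × 0.2194 = 1475.4 Tg.

1480 Tg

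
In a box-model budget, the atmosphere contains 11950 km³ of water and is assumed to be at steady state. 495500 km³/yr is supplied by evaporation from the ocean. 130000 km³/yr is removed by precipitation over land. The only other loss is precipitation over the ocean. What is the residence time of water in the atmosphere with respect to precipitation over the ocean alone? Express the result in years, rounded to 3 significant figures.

At steady state ΣF_in = ΣF_out.
ΣF_in = 495500 km³/yr.
Precipitation over the ocean flux = ΣF_in − (130000) = 495500 − 130000 = 365500 km³/yr.
τ = M / F = 11950 / 365500 = 0.03269 yr.

0.0327 yr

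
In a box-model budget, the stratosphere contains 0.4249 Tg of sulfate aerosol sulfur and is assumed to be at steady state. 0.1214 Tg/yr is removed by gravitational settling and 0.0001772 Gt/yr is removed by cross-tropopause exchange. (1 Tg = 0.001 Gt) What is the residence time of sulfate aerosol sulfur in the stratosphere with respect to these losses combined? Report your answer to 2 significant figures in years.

1.4 yr

Convert the cross-tropopause exchange flux: 0.0001772 Gt/yr = 0.1772 Tg/yr.
Total removal = 0.1214 + 0.1772 = 0.29860 Tg/yr.
τ = M / ΣF_out = 0.4249 / 0.29860 = 1.423 yr.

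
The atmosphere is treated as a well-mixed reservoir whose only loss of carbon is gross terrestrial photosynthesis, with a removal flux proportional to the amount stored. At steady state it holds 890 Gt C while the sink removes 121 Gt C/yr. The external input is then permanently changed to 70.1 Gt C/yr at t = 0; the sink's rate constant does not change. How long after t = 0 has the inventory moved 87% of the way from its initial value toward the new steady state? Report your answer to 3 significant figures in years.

15.0 yr

τ = M₀/F₀ = 890/121 = 7.355 yr.
The remaining gap fraction is e^(−t/τ); 87% covered ⇒ e^(−t/τ) = 0.130.
t = −τ ln(0.130) = 7.355 × 2.040 = 15.01 yr.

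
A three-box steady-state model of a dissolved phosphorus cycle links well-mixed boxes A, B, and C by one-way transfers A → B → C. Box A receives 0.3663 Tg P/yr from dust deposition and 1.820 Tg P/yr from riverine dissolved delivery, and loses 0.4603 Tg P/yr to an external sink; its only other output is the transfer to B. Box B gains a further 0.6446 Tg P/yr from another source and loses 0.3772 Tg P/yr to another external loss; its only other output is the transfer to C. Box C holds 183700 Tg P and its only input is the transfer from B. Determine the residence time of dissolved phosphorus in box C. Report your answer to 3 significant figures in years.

Box A: F(A→B) = (0.3663 + 1.820) − 0.4603 = 1.7260 Tg P/yr.
Box B: F(B→C) = (1.7260 + 0.6446) − 0.3772 = 1.9934 Tg P/yr.
Box C throughput = its input = 1.9934 Tg P/yr; τ = 183700 / 1.9934 = 92150 yr.

92200 yr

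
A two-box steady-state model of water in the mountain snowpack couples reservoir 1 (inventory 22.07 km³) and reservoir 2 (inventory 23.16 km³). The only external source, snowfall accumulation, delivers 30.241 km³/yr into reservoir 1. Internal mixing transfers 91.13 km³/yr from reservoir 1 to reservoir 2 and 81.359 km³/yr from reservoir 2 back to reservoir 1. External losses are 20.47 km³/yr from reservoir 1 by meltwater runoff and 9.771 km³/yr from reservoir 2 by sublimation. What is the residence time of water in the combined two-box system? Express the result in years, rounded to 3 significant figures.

1.50 yr

For the system as a whole, the A↔B exchange is internal and contributes nothing to the throughput; only the external sinks remove mass.
M_total = 22.07 + 23.16 = 45.230 km³.
ΣF_external_out = 20.47 + 9.771 = 30.241 km³/yr.
τ = M_total / ΣF_ext = 45.230 / 30.241 = 1.496 yr.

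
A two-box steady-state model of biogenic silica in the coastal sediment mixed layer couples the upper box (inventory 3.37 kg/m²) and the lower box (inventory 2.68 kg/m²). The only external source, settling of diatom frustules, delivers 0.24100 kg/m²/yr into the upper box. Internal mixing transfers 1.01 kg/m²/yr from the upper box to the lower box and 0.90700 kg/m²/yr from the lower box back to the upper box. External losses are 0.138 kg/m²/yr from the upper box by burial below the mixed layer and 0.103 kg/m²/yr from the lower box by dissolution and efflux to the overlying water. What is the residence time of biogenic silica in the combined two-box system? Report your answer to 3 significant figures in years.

For the system as a whole, the A↔B exchange is internal and contributes nothing to the throughput; only the external sinks remove mass.
M_total = 3.37 + 2.68 = 6.0500 kg/m².
ΣF_external_out = 0.138 + 0.103 = 0.24100 kg/m²/yr.
τ = M_total / ΣF_ext = 6.0500 / 0.24100 = 25.10 yr.

25.1 yr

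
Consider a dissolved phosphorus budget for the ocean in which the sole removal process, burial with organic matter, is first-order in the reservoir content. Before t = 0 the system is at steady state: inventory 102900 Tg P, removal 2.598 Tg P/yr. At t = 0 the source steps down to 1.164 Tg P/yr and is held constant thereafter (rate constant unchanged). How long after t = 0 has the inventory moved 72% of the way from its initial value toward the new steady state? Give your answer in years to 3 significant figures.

τ = M₀/F₀ = 102900/2.598 = 39610 yr.
The remaining gap fraction is e^(−t/τ); 72% covered ⇒ e^(−t/τ) = 0.280.
t = −τ ln(0.280) = 39610 × 1.273 = 50420 yr.

50400 yr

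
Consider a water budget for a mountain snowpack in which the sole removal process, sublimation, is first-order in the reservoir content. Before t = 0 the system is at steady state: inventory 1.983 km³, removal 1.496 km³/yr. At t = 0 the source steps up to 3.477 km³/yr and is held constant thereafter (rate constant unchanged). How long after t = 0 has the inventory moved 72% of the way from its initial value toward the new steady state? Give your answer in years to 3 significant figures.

τ = M₀/F₀ = 1.983/1.496 = 1.326 yr.
The remaining gap fraction is e^(−t/τ); 72% covered ⇒ e^(−t/τ) = 0.280.
t = −τ ln(0.280) = 1.326 × 1.273 = 1.687 yr.

1.69 yr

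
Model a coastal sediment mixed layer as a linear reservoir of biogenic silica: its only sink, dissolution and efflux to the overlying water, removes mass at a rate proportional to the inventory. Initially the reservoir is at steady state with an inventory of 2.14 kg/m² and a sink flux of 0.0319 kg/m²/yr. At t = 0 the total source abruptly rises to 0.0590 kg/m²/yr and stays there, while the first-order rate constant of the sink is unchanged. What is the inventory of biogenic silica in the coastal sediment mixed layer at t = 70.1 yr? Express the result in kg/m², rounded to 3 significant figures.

Residence time τ = M₀/F₀ = 67.08 yr. The eventual steady state is M_∞ = M₀·(F₁/F₀) = 2.14 × 0.0590/0.0319 = 3.9580 kg/m².
The anomaly ΔM(t) = M(t) − M_∞ decays as ΔM₀·e^(−t/τ) with ΔM₀ = 2.14 − 3.9580 = −1.818 kg/m².
At t = 70.1 yr, e^(−t/τ) = e^(−1.045) = 0.3517, so ΔM = −0.6394 kg/m² and M = 3.9580 − 0.6394 = 3.3186 kg/m².

3.32 kg/m²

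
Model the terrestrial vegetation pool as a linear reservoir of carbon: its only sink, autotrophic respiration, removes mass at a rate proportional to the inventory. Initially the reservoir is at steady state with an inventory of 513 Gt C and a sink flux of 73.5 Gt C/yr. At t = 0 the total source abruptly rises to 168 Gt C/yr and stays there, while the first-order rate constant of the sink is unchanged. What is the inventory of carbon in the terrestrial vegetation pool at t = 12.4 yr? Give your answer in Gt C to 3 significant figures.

1060 Gt C

τ = M₀/F₀ = 513/73.5 = 6.980 yr; rate constant k = 1/τ.
New steady state M_∞ = F₁/k = F₁·τ = 168 × 6.980 = 1172.6 Gt C.
M(t) = M_∞ + (M₀ − M_∞)·e^(−t/τ); t/τ = 12.4/6.980 = 1.777, so e^(−t/τ) = 0.1692.
M(t) = 1172.6 − 659.6 × 0.1692 = 1061.0 Gt C.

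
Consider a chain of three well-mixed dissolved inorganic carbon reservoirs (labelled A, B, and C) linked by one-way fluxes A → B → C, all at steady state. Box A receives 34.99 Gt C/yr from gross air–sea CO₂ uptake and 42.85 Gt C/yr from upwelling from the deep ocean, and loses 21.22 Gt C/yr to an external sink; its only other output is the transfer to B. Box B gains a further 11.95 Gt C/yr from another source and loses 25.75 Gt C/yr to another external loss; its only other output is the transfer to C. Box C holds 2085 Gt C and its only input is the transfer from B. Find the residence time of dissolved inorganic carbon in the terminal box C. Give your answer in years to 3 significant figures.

Box A: F(A→B) = (34.99 + 42.85) − 21.22 = 56.620 Gt C/yr.
Box B: F(B→C) = (56.620 + 11.95) − 25.75 = 42.820 Gt C/yr.
Box C throughput = its input = 42.820 Gt C/yr; τ = 2085 / 42.820 = 48.69 yr.

48.7 yr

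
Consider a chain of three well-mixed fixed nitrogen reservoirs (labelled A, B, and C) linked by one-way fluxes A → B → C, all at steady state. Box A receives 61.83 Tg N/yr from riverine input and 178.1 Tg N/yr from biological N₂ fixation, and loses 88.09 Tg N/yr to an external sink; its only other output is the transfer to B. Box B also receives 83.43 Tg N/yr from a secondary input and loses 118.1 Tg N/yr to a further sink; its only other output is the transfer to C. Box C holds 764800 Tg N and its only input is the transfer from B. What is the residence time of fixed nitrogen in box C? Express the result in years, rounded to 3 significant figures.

6530 yr

Box A: F(A→B) = (61.83 + 178.1) − 88.09 = 151.84 Tg N/yr.
Box B: F(B→C) = (151.84 + 83.43) − 118.1 = 117.17 Tg N/yr.
Box C throughput = its input = 117.17 Tg N/yr; τ = 764800 / 117.17 = 6527 yr.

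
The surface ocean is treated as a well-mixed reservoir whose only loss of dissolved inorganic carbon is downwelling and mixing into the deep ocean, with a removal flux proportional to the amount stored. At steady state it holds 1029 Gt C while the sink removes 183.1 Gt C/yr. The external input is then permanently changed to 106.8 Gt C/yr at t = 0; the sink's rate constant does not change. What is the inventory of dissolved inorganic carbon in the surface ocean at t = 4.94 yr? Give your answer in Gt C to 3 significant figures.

Residence time τ = M₀/F₀ = 5.620 yr. The eventual steady state is M_∞ = M₀·(F₁/F₀) = 1029 × 106.8/183.1 = 600.20 Gt C.
The anomaly ΔM(t) = M(t) − M_∞ decays as ΔM₀·e^(−t/τ) with ΔM₀ = 1029 − 600.20 = 428.8 Gt C.
At t = 4.94 yr, e^(−t/τ) = e^(−0.8790) = 0.4152, so ΔM = 178.0 Gt C and M = 600.20 + 178.0 = 778.23 Gt C.

778 Gt C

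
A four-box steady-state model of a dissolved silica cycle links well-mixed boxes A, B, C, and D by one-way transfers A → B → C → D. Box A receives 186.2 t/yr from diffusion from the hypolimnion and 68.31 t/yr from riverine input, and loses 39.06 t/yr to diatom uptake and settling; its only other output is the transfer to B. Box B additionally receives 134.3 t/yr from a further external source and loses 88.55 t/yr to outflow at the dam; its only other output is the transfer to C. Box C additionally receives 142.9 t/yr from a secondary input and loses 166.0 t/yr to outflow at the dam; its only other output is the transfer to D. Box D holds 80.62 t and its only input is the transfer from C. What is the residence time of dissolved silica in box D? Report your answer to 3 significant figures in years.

Box A: F(A→B) = (186.2 + 68.31) − 39.06 = 215.45 t/yr.
Box B: F(B→C) = (215.45 + 134.3) − 88.55 = 261.20 t/yr.
Box C: F(C→D) = (261.20 + 142.9) − 166.0 = 238.10 t/yr.
Box D throughput = its input = 238.10 t/yr; τ = 80.62 / 238.10 = 0.3386 yr.

0.339 yr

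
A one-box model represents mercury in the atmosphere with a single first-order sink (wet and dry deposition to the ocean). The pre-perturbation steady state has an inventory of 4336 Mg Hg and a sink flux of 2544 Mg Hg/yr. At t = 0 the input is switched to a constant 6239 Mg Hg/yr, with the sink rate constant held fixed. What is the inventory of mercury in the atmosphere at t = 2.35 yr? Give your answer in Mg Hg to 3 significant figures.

9050 Mg Hg

τ = M₀/F₀ = 4336/2544 = 1.704 yr; rate constant k = 1/τ.
New steady state M_∞ = F₁/k = F₁·τ = 6239 × 1.704 = 10634 Mg Hg.
M(t) = M_∞ + (M₀ − M_∞)·e^(−t/τ); t/τ = 2.35/1.704 = 1.379, so e^(−t/τ) = 0.2519.
M(t) = 10634 − 6298 × 0.2519 = 9047.5 Mg Hg.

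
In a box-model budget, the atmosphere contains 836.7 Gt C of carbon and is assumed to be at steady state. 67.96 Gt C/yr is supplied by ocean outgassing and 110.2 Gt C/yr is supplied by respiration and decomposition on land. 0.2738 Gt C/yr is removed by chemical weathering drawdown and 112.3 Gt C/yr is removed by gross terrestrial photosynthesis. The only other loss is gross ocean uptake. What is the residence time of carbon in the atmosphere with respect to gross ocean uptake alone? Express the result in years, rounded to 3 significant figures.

12.8 yr

At steady state ΣF_in = ΣF_out.
ΣF_in = 67.96 + 110.2 = 178.16 Gt C/yr.
Gross ocean uptake flux = ΣF_in − (0.2738 + 112.3) = 178.16 − 112.6 = 65.59 Gt C/yr.
τ = M / F = 836.7 / 65.59 = 12.76 yr.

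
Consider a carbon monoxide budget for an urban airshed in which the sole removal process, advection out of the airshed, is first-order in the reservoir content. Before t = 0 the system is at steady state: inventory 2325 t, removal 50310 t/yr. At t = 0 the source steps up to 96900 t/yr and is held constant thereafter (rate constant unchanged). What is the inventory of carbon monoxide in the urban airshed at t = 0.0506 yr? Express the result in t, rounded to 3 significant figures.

The sink rate constant is k = F₀/M₀ = 50310/2325 = 21.64 yr⁻¹.
Solving dM/dt = F₁ − kM with M(0) = M₀ gives M(t) = F₁/k + (M₀ − F₁/k)·e^(−kt).
F₁/k = 96900/21.64 = 4478.1 t; kt = 21.64 × 0.0506 = 1.095, e^(−kt) = 0.3346.
M(0.0506) = 4478.1 + (2325 − 4478.1) × 0.3346 = 4478.1 − 720.4 = 3757.7 t.

3760 t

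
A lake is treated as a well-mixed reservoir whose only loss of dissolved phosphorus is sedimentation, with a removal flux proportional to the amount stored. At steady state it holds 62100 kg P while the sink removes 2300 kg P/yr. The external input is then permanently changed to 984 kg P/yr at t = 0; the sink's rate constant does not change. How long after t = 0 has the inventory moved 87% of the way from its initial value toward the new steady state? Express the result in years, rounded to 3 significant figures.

55.1 yr

τ = M₀/F₀ = 62100/2300 = 27.00 yr.
The remaining gap fraction is e^(−t/τ); 87% covered ⇒ e^(−t/τ) = 0.130.
t = −τ ln(0.130) = 27.00 × 2.040 = 55.09 yr.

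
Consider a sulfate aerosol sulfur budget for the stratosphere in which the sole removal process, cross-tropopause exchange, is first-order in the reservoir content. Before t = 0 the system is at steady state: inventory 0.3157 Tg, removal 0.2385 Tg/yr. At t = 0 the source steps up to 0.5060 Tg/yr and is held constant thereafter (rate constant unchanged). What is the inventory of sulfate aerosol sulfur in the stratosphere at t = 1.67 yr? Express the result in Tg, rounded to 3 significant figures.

0.570 Tg

τ = M₀/F₀ = 0.3157/0.2385 = 1.324 yr; rate constant k = 1/τ.
New steady state M_∞ = F₁/k = F₁·τ = 0.5060 × 1.324 = 0.66979 Tg.
M(t) = M_∞ + (M₀ − M_∞)·e^(−t/τ); t/τ = 1.67/1.324 = 1.262, so e^(−t/τ) = 0.2832.
M(t) = 0.66979 − 0.3541 × 0.2832 = 0.56951 Tg.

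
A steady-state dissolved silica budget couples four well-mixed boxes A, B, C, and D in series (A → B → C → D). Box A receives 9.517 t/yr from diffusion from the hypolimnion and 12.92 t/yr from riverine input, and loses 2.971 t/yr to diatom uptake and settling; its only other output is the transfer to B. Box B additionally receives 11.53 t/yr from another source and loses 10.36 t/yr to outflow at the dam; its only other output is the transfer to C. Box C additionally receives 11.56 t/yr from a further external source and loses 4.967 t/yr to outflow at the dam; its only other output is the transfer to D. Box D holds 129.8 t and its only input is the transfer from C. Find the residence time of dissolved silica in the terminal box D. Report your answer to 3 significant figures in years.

Box A: F(A→B) = (9.517 + 12.92) − 2.971 = 19.466 t/yr.
Box B: F(B→C) = (19.466 + 11.53) − 10.36 = 20.636 t/yr.
Box C: F(C→D) = (20.636 + 11.56) − 4.967 = 27.229 t/yr.
Box D throughput = its input = 27.229 t/yr; τ = 129.8 / 27.229 = 4.767 yr.

4.77 yr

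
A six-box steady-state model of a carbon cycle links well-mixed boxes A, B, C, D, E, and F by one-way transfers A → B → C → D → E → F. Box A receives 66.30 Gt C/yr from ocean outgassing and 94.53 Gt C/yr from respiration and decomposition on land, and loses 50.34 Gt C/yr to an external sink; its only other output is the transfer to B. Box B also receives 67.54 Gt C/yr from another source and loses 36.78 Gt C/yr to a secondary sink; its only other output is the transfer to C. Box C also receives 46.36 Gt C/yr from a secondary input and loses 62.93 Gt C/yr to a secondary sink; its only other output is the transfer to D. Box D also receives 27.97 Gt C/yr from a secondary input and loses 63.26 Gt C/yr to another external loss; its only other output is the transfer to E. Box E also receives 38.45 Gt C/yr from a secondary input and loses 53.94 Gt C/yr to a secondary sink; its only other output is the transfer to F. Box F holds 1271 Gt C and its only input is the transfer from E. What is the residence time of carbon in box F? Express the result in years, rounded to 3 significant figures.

17.2 yr

Box A: F(A→B) = (66.30 + 94.53) − 50.34 = 110.49 Gt C/yr.
Box B: F(B→C) = (110.49 + 67.54) − 36.78 = 141.25 Gt C/yr.
Box C: F(C→D) = (141.25 + 46.36) − 62.93 = 124.68 Gt C/yr.
Box D: F(D→E) = (124.68 + 27.97) − 63.26 = 89.390 Gt C/yr.
Box E: F(E→F) = (89.390 + 38.45) − 53.94 = 73.900 Gt C/yr.
Box F throughput = its input = 73.900 Gt C/yr; τ = 1271 / 73.900 = 17.20 yr.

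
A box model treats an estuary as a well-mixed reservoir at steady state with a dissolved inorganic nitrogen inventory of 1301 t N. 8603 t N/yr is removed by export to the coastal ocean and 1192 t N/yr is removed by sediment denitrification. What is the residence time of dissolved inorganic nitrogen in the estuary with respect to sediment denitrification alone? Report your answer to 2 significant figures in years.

1.1 yr

Residence time with respect to a single sink: τ = M / F_sink.
τ = 1301 / 1192 = 1.091 yr.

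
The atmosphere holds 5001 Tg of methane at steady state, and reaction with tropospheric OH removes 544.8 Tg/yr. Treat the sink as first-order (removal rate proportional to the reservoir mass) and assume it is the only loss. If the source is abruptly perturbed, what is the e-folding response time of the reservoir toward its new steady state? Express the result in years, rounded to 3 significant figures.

9.18 yr

For a linear reservoir the response time equals the residence time τ = M/F.
τ = 5001 / 544.8 = 9.180 yr.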